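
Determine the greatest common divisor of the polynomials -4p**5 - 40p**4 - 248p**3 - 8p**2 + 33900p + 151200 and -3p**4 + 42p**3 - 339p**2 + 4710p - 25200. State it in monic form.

Repeated division with remainder:
  -4p**5 - 40p**4 - 248p**3 - 8p**2 + 33900p + 151200 = ((4/3)p + 32)(-3p**4 + 42p**3 - 339p**2 + 4710p - 25200) + (-1140p**3 + 4560p**2 - 83220p + 957600)
  -3p**4 + 42p**3 - 339p**2 + 4710p - 25200 = ((1/380)p - 1/38)(-1140p**3 + 4560p**2 - 83220p + 957600) + (0)
Last nonzero remainder: -1140p**3 + 4560p**2 - 83220p + 957600. Dividing through by -1140 gives the monic gcd p**3 - 4p**2 + 73p - 840.

p**3 - 4p**2 + 73p - 840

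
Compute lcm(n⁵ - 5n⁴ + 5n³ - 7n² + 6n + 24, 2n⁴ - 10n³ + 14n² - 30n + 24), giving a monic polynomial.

n⁶ - 6n⁵ + 10n⁴ - 12n³ + 13n² + 18n - 24

By polynomial division,
  n⁵ - 5n⁴ + 5n³ - 7n² + 6n + 24 = ((1/2)n)(2n⁴ - 10n³ + 14n² - 30n + 24) + (-2n³ + 8n² - 6n + 24)
  2n⁴ - 10n³ + 14n² - 30n + 24 = (-n + 1)(-2n³ + 8n² - 6n + 24) + (0)
Last nonzero remainder: -2n³ + 8n² - 6n + 24. Dividing through by -2 gives the monic gcd n³ - 4n² + 3n - 12.
Then lcm(f, g) = f·g / gcd(f, g); expanding and making the result monic gives the answer.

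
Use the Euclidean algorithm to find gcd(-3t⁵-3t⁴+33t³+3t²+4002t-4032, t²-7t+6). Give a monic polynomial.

t²-7t+6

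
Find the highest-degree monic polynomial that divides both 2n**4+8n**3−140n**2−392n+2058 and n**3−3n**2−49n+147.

By polynomial division,
  2n**4+8n**3−140n**2−392n+2058 = (2n+14)(n**3−3n**2−49n+147) + (0)
The last nonzero remainder n**3−3n**2−49n+147 is already monic.

n**3−3n**2−49n+147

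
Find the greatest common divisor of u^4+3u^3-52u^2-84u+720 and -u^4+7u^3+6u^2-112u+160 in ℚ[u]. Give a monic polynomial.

u^2-9u+20

Repeated division with remainder:
  u^4+3u^3-52u^2-84u+720 = (-1)(-u^4+7u^3+6u^2-112u+160) + (10u^3-46u^2-196u+880)
  -u^4+7u^3+6u^2-112u+160 = (-(1/10)u+6/25)(10u^3-46u^2-196u+880) + (-(64/25)u^2+(576/25)u-256/5)
  10u^3-46u^2-196u+880 = (-(125/32)u-275/16)(-(64/25)u^2+(576/25)u-256/5) + (0)
Last nonzero remainder: -(64/25)u^2+(576/25)u-256/5. Dividing through by -64/25 gives the monic gcd u^2-9u+20.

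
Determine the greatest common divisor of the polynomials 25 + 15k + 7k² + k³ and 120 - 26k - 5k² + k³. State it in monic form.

5 + k

Euclidean algorithm in ℚ[k]:
  k³ + 7k² + 15k + 25 = (k³ - 5k² - 26k + 120) + (12k² + 41k - 95)
  k³ - 5k² - 26k + 120 = ((1/12)k - 101/144)(12k² + 41k - 95) + ((1537/144)k + 7685/144)
  12k² + 41k - 95 = ((1728/1537)k - 2736/1537)((1537/144)k + 7685/144) + (0)
Last nonzero remainder: (1537/144)k + 7685/144. Dividing through by 1537/144 gives the monic gcd k + 5.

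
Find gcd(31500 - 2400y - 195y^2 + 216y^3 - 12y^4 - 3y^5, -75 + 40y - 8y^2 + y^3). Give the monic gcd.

25 - 5y + y^2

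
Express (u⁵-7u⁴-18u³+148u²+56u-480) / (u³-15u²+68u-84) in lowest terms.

Repeated division with remainder:
  u⁵-7u⁴-18u³+148u²+56u-480 = (u²+8u+34)(u³-15u²+68u-84) + (198u²-1584u+2376)
  u³-15u²+68u-84 = ((1/198)u-7/198)(198u²-1584u+2376) + (0)
Last nonzero remainder: 198u²-1584u+2376. Dividing through by 198 gives the monic gcd u²-8u+12.
Cancel u²-8u+12 from numerator and denominator to get the reduced form.

(u³+u²-22u-40)/(u-7)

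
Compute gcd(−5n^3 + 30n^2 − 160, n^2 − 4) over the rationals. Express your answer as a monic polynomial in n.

Apply the Euclidean algorithm:
  −5n^3 + 30n^2 − 160 = (−5n + 30)(n^2 − 4) + (−20n − 40)
  n^2 − 4 = (−(1/20)n + 1/10)(−20n − 40) + (0)
Last nonzero remainder: −20n − 40. Dividing through by −20 gives the monic gcd n + 2.

n + 2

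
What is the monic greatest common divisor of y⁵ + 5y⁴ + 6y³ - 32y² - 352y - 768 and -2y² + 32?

y² - 16

By polynomial division,
  y⁵ + 5y⁴ + 6y³ - 32y² - 352y - 768 = (-(1/2)y³ - (5/2)y² - 11y - 24)(-2y² + 32) + (0)
Last nonzero remainder: -2y² + 32. Dividing through by -2 gives the monic gcd y² - 16.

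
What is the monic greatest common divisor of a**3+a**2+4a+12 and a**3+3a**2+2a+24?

Euclidean algorithm in ℚ[a]:
  a**3+a**2+4a+12 = (a**3+3a**2+2a+24) + (-2a**2+2a-12)
  a**3+3a**2+2a+24 = (-(1/2)a-2)(-2a**2+2a-12) + (0)
Last nonzero remainder: -2a**2+2a-12. Dividing through by -2 gives the monic gcd a**2-a+6.

a**2-a+6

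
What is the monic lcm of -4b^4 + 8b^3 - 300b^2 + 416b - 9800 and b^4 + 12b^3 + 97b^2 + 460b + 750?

Repeated division with remainder:
  -4b^4 + 8b^3 - 300b^2 + 416b - 9800 = (-4)(b^4 + 12b^3 + 97b^2 + 460b + 750) + (56b^3 + 88b^2 + 2256b - 6800)
  b^4 + 12b^3 + 97b^2 + 460b + 750 = ((1/56)b + 73/392)(56b^3 + 88b^2 + 2256b - 6800) + ((1976/49)b^2 + (7904/49)b + 98800/49)
  56b^3 + 88b^2 + 2256b - 6800 = ((343/247)b - 833/247)((1976/49)b^2 + (7904/49)b + 98800/49) + (0)
Last nonzero remainder: (1976/49)b^2 + (7904/49)b + 98800/49. Dividing through by 1976/49 gives the monic gcd b^2 + 4b + 50.
Then lcm(f, g) = f·g / gcd(f, g); expanding and making the result monic gives the answer.

b^6 + 6b^5 + 74b^4 + 466b^3 + 2743b^2 + 18040b + 36750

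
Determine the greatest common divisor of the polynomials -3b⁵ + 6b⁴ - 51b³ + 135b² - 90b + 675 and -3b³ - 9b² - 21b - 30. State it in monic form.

b² + b + 5

By polynomial division,
  -3b⁵ + 6b⁴ - 51b³ + 135b² - 90b + 675 = (b² - 5b + 25)(-3b³ - 9b² - 21b - 30) + (285b² + 285b + 1425)
  -3b³ - 9b² - 21b - 30 = (-(1/95)b - 2/95)(285b² + 285b + 1425) + (0)
Last nonzero remainder: 285b² + 285b + 1425. Dividing through by 285 gives the monic gcd b² + b + 5.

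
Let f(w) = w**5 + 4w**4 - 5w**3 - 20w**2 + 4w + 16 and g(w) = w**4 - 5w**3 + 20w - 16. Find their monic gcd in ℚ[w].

Euclidean algorithm in ℚ[w]:
  w**5 + 4w**4 - 5w**3 - 20w**2 + 4w + 16 = (w + 9)(w**4 - 5w**3 + 20w - 16) + (40w**3 - 40w**2 - 160w + 160)
  w**4 - 5w**3 + 20w - 16 = ((1/40)w - 1/10)(40w**3 - 40w**2 - 160w + 160) + (0)
Last nonzero remainder: 40w**3 - 40w**2 - 160w + 160. Dividing through by 40 gives the monic gcd w**3 - w**2 - 4w + 4.

w**3 - w**2 - 4w + 4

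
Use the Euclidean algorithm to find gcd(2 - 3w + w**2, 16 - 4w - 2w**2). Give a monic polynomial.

-2 + w

Apply the Euclidean algorithm:
  w**2 - 3w + 2 = (-1/2)(-2w**2 - 4w + 16) + (-5w + 10)
  -2w**2 - 4w + 16 = ((2/5)w + 8/5)(-5w + 10) + (0)
Last nonzero remainder: -5w + 10. Dividing through by -5 gives the monic gcd w - 2.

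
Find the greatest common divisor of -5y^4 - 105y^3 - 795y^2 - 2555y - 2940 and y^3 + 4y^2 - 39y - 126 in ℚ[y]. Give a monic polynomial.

y^2 + 10y + 21

By polynomial division,
  -5y^4 - 105y^3 - 795y^2 - 2555y - 2940 = (-5y - 85)(y^3 + 4y^2 - 39y - 126) + (-650y^2 - 6500y - 13650)
  y^3 + 4y^2 - 39y - 126 = (-(1/650)y + 3/325)(-650y^2 - 6500y - 13650) + (0)
Last nonzero remainder: -650y^2 - 6500y - 13650. Dividing through by -650 gives the monic gcd y^2 + 10y + 21.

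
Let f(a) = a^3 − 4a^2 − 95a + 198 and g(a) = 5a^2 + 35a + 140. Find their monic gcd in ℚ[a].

Apply the Euclidean algorithm:
  a^3 − 4a^2 − 95a + 198 = ((1/5)a − 11/5)(5a^2 + 35a + 140) + (−46a + 506)
  5a^2 + 35a + 140 = (−(5/46)a − 45/23)(−46a + 506) + (1130)
  −46a + 506 = (−(23/565)a + 253/565)(1130) + (0)
The last nonzero remainder is the constant 1130, so the polynomials are coprime and gcd = 1.

1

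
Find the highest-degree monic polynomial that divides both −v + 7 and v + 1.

1

Apply the Euclidean algorithm:
  −v + 7 = (−1)(v + 1) + (8)
  v + 1 = ((1/8)v + 1/8)(8) + (0)
The last nonzero remainder is the constant 8, so the polynomials are coprime and gcd = 1.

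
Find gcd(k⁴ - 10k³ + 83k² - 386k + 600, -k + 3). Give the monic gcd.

k - 3

Repeated division with remainder:
  k⁴ - 10k³ + 83k² - 386k + 600 = (-k³ + 7k² - 62k + 200)(-k + 3) + (0)
Last nonzero remainder: -k + 3. Dividing through by -1 gives the monic gcd k - 3.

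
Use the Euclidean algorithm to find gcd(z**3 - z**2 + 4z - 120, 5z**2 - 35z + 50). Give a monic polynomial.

z - 5

Repeated division with remainder:
  z**3 - z**2 + 4z - 120 = ((1/5)z + 6/5)(5z**2 - 35z + 50) + (36z - 180)
  5z**2 - 35z + 50 = ((5/36)z - 5/18)(36z - 180) + (0)
Last nonzero remainder: 36z - 180. Dividing through by 36 gives the monic gcd z - 5.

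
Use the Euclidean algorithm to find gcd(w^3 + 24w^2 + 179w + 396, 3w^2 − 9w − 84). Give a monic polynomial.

w + 4

Repeated division with remainder:
  w^3 + 24w^2 + 179w + 396 = ((1/3)w + 9)(3w^2 − 9w − 84) + (288w + 1152)
  3w^2 − 9w − 84 = ((1/96)w − 7/96)(288w + 1152) + (0)
Last nonzero remainder: 288w + 1152. Dividing through by 288 gives the monic gcd w + 4.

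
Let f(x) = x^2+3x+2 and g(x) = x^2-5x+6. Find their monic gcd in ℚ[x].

1

Euclidean algorithm in ℚ[x]:
  x^2+3x+2 = (x^2-5x+6) + (8x-4)
  x^2-5x+6 = ((1/8)x-9/16)(8x-4) + (15/4)
  8x-4 = ((32/15)x-16/15)(15/4) + (0)
The last nonzero remainder is the constant 15/4, so the polynomials are coprime and gcd = 1.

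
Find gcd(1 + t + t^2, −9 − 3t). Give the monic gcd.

Euclidean algorithm in ℚ[t]:
  t^2 + t + 1 = (−(1/3)t + 2/3)(−3t − 9) + (7)
  −3t − 9 = (−(3/7)t − 9/7)(7) + (0)
The last nonzero remainder is the constant 7, so the polynomials are coprime and gcd = 1.

1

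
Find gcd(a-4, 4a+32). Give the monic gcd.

1

Repeated division with remainder:
  a-4 = (1/4)(4a+32) + (-12)
  4a+32 = (-(1/3)a-8/3)(-12) + (0)
The last nonzero remainder is the constant -12, so the polynomials are coprime and gcd = 1.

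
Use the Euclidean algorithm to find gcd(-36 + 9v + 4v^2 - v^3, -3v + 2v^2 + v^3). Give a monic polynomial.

3 + v

Apply the Euclidean algorithm:
  -v^3 + 4v^2 + 9v - 36 = (-1)(v^3 + 2v^2 - 3v) + (6v^2 + 6v - 36)
  v^3 + 2v^2 - 3v = ((1/6)v + 1/6)(6v^2 + 6v - 36) + (2v + 6)
  6v^2 + 6v - 36 = (3v - 6)(2v + 6) + (0)
Last nonzero remainder: 2v + 6. Dividing through by 2 gives the monic gcd v + 3.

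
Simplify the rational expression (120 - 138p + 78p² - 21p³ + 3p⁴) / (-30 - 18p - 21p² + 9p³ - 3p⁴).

Euclidean algorithm in ℚ[p]:
  3p⁴ - 21p³ + 78p² - 138p + 120 = (-1)(-3p⁴ + 9p³ - 21p² - 18p - 30) + (-12p³ + 57p² - 156p + 90)
  -3p⁴ + 9p³ - 21p² - 18p - 30 = ((1/4)p + 7/16)(-12p³ + 57p² - 156p + 90) + (-(111/16)p² + (111/4)p - 555/8)
  -12p³ + 57p² - 156p + 90 = ((64/37)p - 48/37)(-(111/16)p² + (111/4)p - 555/8) + (0)
Last nonzero remainder: -(111/16)p² + (111/4)p - 555/8. Dividing through by -111/16 gives the monic gcd p² - 4p + 10.
Cancel p² - 4p + 10 from numerator and denominator to get the reduced form.

(-4 + 3p - p²)/(1 + p + p²)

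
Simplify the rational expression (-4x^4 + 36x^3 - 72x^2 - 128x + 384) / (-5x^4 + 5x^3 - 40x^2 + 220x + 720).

(4x^2 - 28x + 48)/(5x^2 + 5x + 90)

Apply the Euclidean algorithm:
  -4x^4 + 36x^3 - 72x^2 - 128x + 384 = (4/5)(-5x^4 + 5x^3 - 40x^2 + 220x + 720) + (32x^3 - 40x^2 - 304x - 192)
  -5x^4 + 5x^3 - 40x^2 + 220x + 720 = (-(5/32)x - 5/128)(32x^3 - 40x^2 - 304x - 192) + (-(1425/16)x^2 + (1425/8)x + 1425/2)
  32x^3 - 40x^2 - 304x - 192 = (-(512/1425)x - 128/475)(-(1425/16)x^2 + (1425/8)x + 1425/2) + (0)
Last nonzero remainder: -(1425/16)x^2 + (1425/8)x + 1425/2. Dividing through by -1425/16 gives the monic gcd x^2 - 2x - 8.
Cancel x^2 - 2x - 8 from numerator and denominator to get the reduced form.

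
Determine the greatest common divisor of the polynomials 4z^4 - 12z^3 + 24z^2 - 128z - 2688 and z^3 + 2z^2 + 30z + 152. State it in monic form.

z + 4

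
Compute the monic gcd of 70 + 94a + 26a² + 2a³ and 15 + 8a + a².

5 + a

By polynomial division,
  2a³ + 26a² + 94a + 70 = (2a + 10)(a² + 8a + 15) + (−16a − 80)
  a² + 8a + 15 = (−(1/16)a − 3/16)(−16a − 80) + (0)
Last nonzero remainder: −16a − 80. Dividing through by −16 gives the monic gcd a + 5.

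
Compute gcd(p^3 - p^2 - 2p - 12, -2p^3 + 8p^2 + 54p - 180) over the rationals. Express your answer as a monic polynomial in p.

Apply the Euclidean algorithm:
  p^3 - p^2 - 2p - 12 = (-1/2)(-2p^3 + 8p^2 + 54p - 180) + (3p^2 + 25p - 102)
  -2p^3 + 8p^2 + 54p - 180 = (-(2/3)p + 74/9)(3p^2 + 25p - 102) + (-(1976/9)p + 1976/3)
  3p^2 + 25p - 102 = (-(27/1976)p - 153/988)(-(1976/9)p + 1976/3) + (0)
Last nonzero remainder: -(1976/9)p + 1976/3. Dividing through by -1976/9 gives the monic gcd p - 3.

p - 3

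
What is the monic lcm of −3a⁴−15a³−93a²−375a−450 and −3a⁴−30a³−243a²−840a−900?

Euclidean algorithm in ℚ[a]:
  −3a⁴−15a³−93a²−375a−450 = (−3a⁴−30a³−243a²−840a−900) + (15a³+150a²+465a+450)
  −3a⁴−30a³−243a²−840a−900 = (−(1/5)a)(15a³+150a²+465a+450) + (−150a²−750a−900)
  15a³+150a²+465a+450 = (−(1/10)a−1/2)(−150a²−750a−900) + (0)
Last nonzero remainder: −150a²−750a−900. Dividing through by −150 gives the monic gcd a²+5a+6.
Then lcm(f, g) = f·g / gcd(f, g); expanding and making the result monic gives the answer.

a⁶+10a⁵+106a⁴+530a³+2325a²+7000a+7500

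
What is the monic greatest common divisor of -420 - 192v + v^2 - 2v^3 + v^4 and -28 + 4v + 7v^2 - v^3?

-14 - 5v + v^2

Apply the Euclidean algorithm:
  v^4 - 2v^3 + v^2 - 192v - 420 = (-v - 5)(-v^3 + 7v^2 + 4v - 28) + (40v^2 - 200v - 560)
  -v^3 + 7v^2 + 4v - 28 = (-(1/40)v + 1/20)(40v^2 - 200v - 560) + (0)
Last nonzero remainder: 40v^2 - 200v - 560. Dividing through by 40 gives the monic gcd v^2 - 5v - 14.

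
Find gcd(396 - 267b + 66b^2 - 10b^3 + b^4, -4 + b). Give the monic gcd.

By polynomial division,
  b^4 - 10b^3 + 66b^2 - 267b + 396 = (b^3 - 6b^2 + 42b - 99)(b - 4) + (0)
The last nonzero remainder b - 4 is already monic.

-4 + b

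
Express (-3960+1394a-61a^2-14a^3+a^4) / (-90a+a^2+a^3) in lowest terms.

(44-15a+a^2)/(a)

Repeated division with remainder:
  a^4-14a^3-61a^2+1394a-3960 = (a-15)(a^3+a^2-90a) + (44a^2+44a-3960)
  a^3+a^2-90a = ((1/44)a)(44a^2+44a-3960) + (0)
Last nonzero remainder: 44a^2+44a-3960. Dividing through by 44 gives the monic gcd a^2+a-90.
Cancel a^2+a-90 from numerator and denominator to get the reduced form.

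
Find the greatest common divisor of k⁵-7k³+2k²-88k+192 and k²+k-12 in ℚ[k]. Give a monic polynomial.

k²+k-12

Repeated division with remainder:
  k⁵-7k³+2k²-88k+192 = (k³-k²+6k-16)(k²+k-12) + (0)
The last nonzero remainder k²+k-12 is already monic.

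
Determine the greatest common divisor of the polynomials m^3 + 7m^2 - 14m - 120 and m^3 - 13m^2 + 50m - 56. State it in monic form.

m - 4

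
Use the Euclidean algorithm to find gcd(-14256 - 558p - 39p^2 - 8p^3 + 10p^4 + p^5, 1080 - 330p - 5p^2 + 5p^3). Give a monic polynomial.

Euclidean algorithm in ℚ[p]:
  p^5 + 10p^4 - 8p^3 - 39p^2 - 558p - 14256 = ((1/5)p^2 + (11/5)p + 69/5)(5p^3 - 5p^2 - 330p + 1080) + (540p^2 + 1620p - 29160)
  5p^3 - 5p^2 - 330p + 1080 = ((1/108)p - 1/27)(540p^2 + 1620p - 29160) + (0)
Last nonzero remainder: 540p^2 + 1620p - 29160. Dividing through by 540 gives the monic gcd p^2 + 3p - 54.

-54 + 3p + p^2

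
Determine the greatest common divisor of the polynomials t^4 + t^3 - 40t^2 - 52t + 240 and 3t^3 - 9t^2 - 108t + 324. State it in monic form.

Euclidean algorithm in ℚ[t]:
  t^4 + t^3 - 40t^2 - 52t + 240 = ((1/3)t + 4/3)(3t^3 - 9t^2 - 108t + 324) + (8t^2 - 16t - 192)
  3t^3 - 9t^2 - 108t + 324 = ((3/8)t - 3/8)(8t^2 - 16t - 192) + (-42t + 252)
  8t^2 - 16t - 192 = (-(4/21)t - 16/21)(-42t + 252) + (0)
Last nonzero remainder: -42t + 252. Dividing through by -42 gives the monic gcd t - 6.

t - 6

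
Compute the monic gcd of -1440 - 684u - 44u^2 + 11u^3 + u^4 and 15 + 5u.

3 + u

Repeated division with remainder:
  u^4 + 11u^3 - 44u^2 - 684u - 1440 = ((1/5)u^3 + (8/5)u^2 - (68/5)u - 96)(5u + 15) + (0)
Last nonzero remainder: 5u + 15. Dividing through by 5 gives the monic gcd u + 3.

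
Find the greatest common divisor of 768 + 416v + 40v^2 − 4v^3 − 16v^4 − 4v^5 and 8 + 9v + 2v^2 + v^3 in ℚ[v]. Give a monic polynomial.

Apply the Euclidean algorithm:
  −4v^5 − 16v^4 − 4v^3 + 40v^2 + 416v + 768 = (−4v^2 − 8v + 48)(v^3 + 2v^2 + 9v + 8) + (48v^2 + 48v + 384)
  v^3 + 2v^2 + 9v + 8 = ((1/48)v + 1/48)(48v^2 + 48v + 384) + (0)
Last nonzero remainder: 48v^2 + 48v + 384. Dividing through by 48 gives the monic gcd v^2 + v + 8.

8 + v + v^2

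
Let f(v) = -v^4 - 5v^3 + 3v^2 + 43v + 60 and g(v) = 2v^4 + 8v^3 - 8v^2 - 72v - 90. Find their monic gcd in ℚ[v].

Apply the Euclidean algorithm:
  -v^4 - 5v^3 + 3v^2 + 43v + 60 = (-1/2)(2v^4 + 8v^3 - 8v^2 - 72v - 90) + (-v^3 - v^2 + 7v + 15)
  2v^4 + 8v^3 - 8v^2 - 72v - 90 = (-2v - 6)(-v^3 - v^2 + 7v + 15) + (0)
Last nonzero remainder: -v^3 - v^2 + 7v + 15. Dividing through by -1 gives the monic gcd v^3 + v^2 - 7v - 15.

v^3 + v^2 - 7v - 15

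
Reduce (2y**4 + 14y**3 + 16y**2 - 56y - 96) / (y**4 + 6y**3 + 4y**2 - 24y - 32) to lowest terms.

(2y + 6)/(y + 2)

By polynomial division,
  2y**4 + 14y**3 + 16y**2 - 56y - 96 = (2)(y**4 + 6y**3 + 4y**2 - 24y - 32) + (2y**3 + 8y**2 - 8y - 32)
  y**4 + 6y**3 + 4y**2 - 24y - 32 = ((1/2)y + 1)(2y**3 + 8y**2 - 8y - 32) + (0)
Last nonzero remainder: 2y**3 + 8y**2 - 8y - 32. Dividing through by 2 gives the monic gcd y**3 + 4y**2 - 4y - 16.
Cancel y**3 + 4y**2 - 4y - 16 from numerator and denominator to get the reduced form.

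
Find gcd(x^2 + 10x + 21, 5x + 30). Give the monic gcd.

1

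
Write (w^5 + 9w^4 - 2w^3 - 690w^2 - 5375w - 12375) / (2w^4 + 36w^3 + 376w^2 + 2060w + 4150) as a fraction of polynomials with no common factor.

Euclidean algorithm in ℚ[w]:
  w^5 + 9w^4 - 2w^3 - 690w^2 - 5375w - 12375 = ((1/2)w - 9/2)(2w^4 + 36w^3 + 376w^2 + 2060w + 4150) + (-28w^3 - 28w^2 + 1820w + 6300)
  2w^4 + 36w^3 + 376w^2 + 2060w + 4150 = (-(1/14)w - 17/14)(-28w^3 - 28w^2 + 1820w + 6300) + (472w^2 + 4720w + 11800)
  -28w^3 - 28w^2 + 1820w + 6300 = (-(7/118)w + 63/118)(472w^2 + 4720w + 11800) + (0)
Last nonzero remainder: 472w^2 + 4720w + 11800. Dividing through by 472 gives the monic gcd w^2 + 10w + 25.
Cancel w^2 + 10w + 25 from numerator and denominator to get the reduced form.

(w^3 - w^2 - 17w - 495)/(2w^2 + 16w + 166)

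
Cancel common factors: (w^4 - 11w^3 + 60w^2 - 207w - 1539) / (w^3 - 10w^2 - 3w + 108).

Repeated division with remainder:
  w^4 - 11w^3 + 60w^2 - 207w - 1539 = (w - 1)(w^3 - 10w^2 - 3w + 108) + (53w^2 - 318w - 1431)
  w^3 - 10w^2 - 3w + 108 = ((1/53)w - 4/53)(53w^2 - 318w - 1431) + (0)
Last nonzero remainder: 53w^2 - 318w - 1431. Dividing through by 53 gives the monic gcd w^2 - 6w - 27.
Cancel w^2 - 6w - 27 from numerator and denominator to get the reduced form.

(w^2 - 5w + 57)/(w - 4)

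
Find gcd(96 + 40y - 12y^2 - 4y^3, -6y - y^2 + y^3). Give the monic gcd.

Euclidean algorithm in ℚ[y]:
  -4y^3 - 12y^2 + 40y + 96 = (-4)(y^3 - y^2 - 6y) + (-16y^2 + 16y + 96)
  y^3 - y^2 - 6y = (-(1/16)y)(-16y^2 + 16y + 96) + (0)
Last nonzero remainder: -16y^2 + 16y + 96. Dividing through by -16 gives the monic gcd y^2 - y - 6.

-6 - y + y^2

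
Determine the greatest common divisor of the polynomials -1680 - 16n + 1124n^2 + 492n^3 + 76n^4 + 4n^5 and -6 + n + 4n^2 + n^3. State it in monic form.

-2 + n + n^2

Repeated division with remainder:
  4n^5 + 76n^4 + 492n^3 + 1124n^2 - 16n - 1680 = (4n^2 + 60n + 248)(n^3 + 4n^2 + n - 6) + (96n^2 + 96n - 192)
  n^3 + 4n^2 + n - 6 = ((1/96)n + 1/32)(96n^2 + 96n - 192) + (0)
Last nonzero remainder: 96n^2 + 96n - 192. Dividing through by 96 gives the monic gcd n^2 + n - 2.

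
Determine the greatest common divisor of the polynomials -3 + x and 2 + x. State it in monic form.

Apply the Euclidean algorithm:
  x - 3 = (x + 2) + (-5)
  x + 2 = (-(1/5)x - 2/5)(-5) + (0)
The last nonzero remainder is the constant -5, so the polynomials are coprime and gcd = 1.

1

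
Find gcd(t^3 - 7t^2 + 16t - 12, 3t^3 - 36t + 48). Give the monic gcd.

t^2 - 4t + 4

Apply the Euclidean algorithm:
  t^3 - 7t^2 + 16t - 12 = (1/3)(3t^3 - 36t + 48) + (-7t^2 + 28t - 28)
  3t^3 - 36t + 48 = (-(3/7)t - 12/7)(-7t^2 + 28t - 28) + (0)
Last nonzero remainder: -7t^2 + 28t - 28. Dividing through by -7 gives the monic gcd t^2 - 4t + 4.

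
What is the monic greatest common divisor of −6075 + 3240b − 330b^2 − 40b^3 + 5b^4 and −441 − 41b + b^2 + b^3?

−9 + b

Repeated division with remainder:
  5b^4 − 40b^3 − 330b^2 + 3240b − 6075 = (5b − 45)(b^3 + b^2 − 41b − 441) + (−80b^2 + 3600b − 25920)
  b^3 + b^2 − 41b − 441 = (−(1/80)b − 23/40)(−80b^2 + 3600b − 25920) + (1705b − 15345)
  −80b^2 + 3600b − 25920 = (−(16/341)b + 576/341)(1705b − 15345) + (0)
Last nonzero remainder: 1705b − 15345. Dividing through by 1705 gives the monic gcd b − 9.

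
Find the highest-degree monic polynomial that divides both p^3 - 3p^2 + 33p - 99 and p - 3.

Euclidean algorithm in ℚ[p]:
  p^3 - 3p^2 + 33p - 99 = (p^2 + 33)(p - 3) + (0)
The last nonzero remainder p - 3 is already monic.

p - 3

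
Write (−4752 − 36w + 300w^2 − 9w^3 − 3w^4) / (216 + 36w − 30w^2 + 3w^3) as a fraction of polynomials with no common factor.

(−44 − 15w − w^2)/(2 + w)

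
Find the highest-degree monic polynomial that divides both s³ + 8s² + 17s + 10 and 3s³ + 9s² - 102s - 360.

s + 5

Euclidean algorithm in ℚ[s]:
  s³ + 8s² + 17s + 10 = (1/3)(3s³ + 9s² - 102s - 360) + (5s² + 51s + 130)
  3s³ + 9s² - 102s - 360 = ((3/5)s - 108/25)(5s² + 51s + 130) + ((1008/25)s + 1008/5)
  5s² + 51s + 130 = ((125/1008)s + 325/504)((1008/25)s + 1008/5) + (0)
Last nonzero remainder: (1008/25)s + 1008/5. Dividing through by 1008/25 gives the monic gcd s + 5.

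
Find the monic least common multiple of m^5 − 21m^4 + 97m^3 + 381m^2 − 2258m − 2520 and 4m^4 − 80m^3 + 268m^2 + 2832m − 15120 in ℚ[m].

Repeated division with remainder:
  m^5 − 21m^4 + 97m^3 + 381m^2 − 2258m − 2520 = ((1/4)m − 1/4)(4m^4 − 80m^3 + 268m^2 + 2832m − 15120) + (10m^3 − 260m^2 + 2230m − 6300)
  4m^4 − 80m^3 + 268m^2 + 2832m − 15120 = ((2/5)m + 12/5)(10m^3 − 260m^2 + 2230m − 6300) + (0)
Last nonzero remainder: 10m^3 − 260m^2 + 2230m − 6300. Dividing through by 10 gives the monic gcd m^3 − 26m^2 + 223m − 630.
Then lcm(f, g) = f·g / gcd(f, g); expanding and making the result monic gives the answer.

m^6 − 15m^5 − 29m^4 + 963m^3 + 28m^2 − 16068m − 15120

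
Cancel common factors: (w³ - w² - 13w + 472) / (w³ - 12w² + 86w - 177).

(w + 8)/(w - 3)

Repeated division with remainder:
  w³ - w² - 13w + 472 = (w³ - 12w² + 86w - 177) + (11w² - 99w + 649)
  w³ - 12w² + 86w - 177 = ((1/11)w - 3/11)(11w² - 99w + 649) + (0)
Last nonzero remainder: 11w² - 99w + 649. Dividing through by 11 gives the monic gcd w² - 9w + 59.
Cancel w² - 9w + 59 from numerator and denominator to get the reduced form.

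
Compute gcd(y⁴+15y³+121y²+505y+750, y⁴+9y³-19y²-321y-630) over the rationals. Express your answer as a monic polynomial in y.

Apply the Euclidean algorithm:
  y⁴+15y³+121y²+505y+750 = (y⁴+9y³-19y²-321y-630) + (6y³+140y²+826y+1380)
  y⁴+9y³-19y²-321y-630 = ((1/6)y-43/18)(6y³+140y²+826y+1380) + ((1600/9)y²+(12800/9)y+8000/3)
  6y³+140y²+826y+1380 = ((27/800)y+207/400)((1600/9)y²+(12800/9)y+8000/3) + (0)
Last nonzero remainder: (1600/9)y²+(12800/9)y+8000/3. Dividing through by 1600/9 gives the monic gcd y²+8y+15.

y²+8y+15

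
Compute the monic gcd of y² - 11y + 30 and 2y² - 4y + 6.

Euclidean algorithm in ℚ[y]:
  y² - 11y + 30 = (1/2)(2y² - 4y + 6) + (-9y + 27)
  2y² - 4y + 6 = (-(2/9)y - 2/9)(-9y + 27) + (12)
  -9y + 27 = (-(3/4)y + 9/4)(12) + (0)
The last nonzero remainder is the constant 12, so the polynomials are coprime and gcd = 1.

1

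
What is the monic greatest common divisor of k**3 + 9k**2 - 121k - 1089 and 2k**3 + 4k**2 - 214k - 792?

Repeated division with remainder:
  k**3 + 9k**2 - 121k - 1089 = (1/2)(2k**3 + 4k**2 - 214k - 792) + (7k**2 - 14k - 693)
  2k**3 + 4k**2 - 214k - 792 = ((2/7)k + 8/7)(7k**2 - 14k - 693) + (0)
Last nonzero remainder: 7k**2 - 14k - 693. Dividing through by 7 gives the monic gcd k**2 - 2k - 99.

k**2 - 2k - 99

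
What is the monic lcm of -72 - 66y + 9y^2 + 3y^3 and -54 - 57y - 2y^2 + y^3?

216 + 174y - 49y^2 - 6y^3 + y^4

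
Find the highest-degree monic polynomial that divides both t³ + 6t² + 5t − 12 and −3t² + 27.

t + 3

Apply the Euclidean algorithm:
  t³ + 6t² + 5t − 12 = (−(1/3)t − 2)(−3t² + 27) + (14t + 42)
  −3t² + 27 = (−(3/14)t + 9/14)(14t + 42) + (0)
Last nonzero remainder: 14t + 42. Dividing through by 14 gives the monic gcd t + 3.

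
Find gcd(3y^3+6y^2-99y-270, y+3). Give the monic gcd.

y+3

By polynomial division,
  3y^3+6y^2-99y-270 = (3y^2-3y-90)(y+3) + (0)
The last nonzero remainder y+3 is already monic.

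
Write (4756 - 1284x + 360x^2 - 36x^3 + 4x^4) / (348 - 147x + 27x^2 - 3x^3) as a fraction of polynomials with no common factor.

Repeated division with remainder:
  4x^4 - 36x^3 + 360x^2 - 1284x + 4756 = (-(4/3)x)(-3x^3 + 27x^2 - 147x + 348) + (164x^2 - 820x + 4756)
  -3x^3 + 27x^2 - 147x + 348 = (-(3/164)x + 3/41)(164x^2 - 820x + 4756) + (0)
Last nonzero remainder: 164x^2 - 820x + 4756. Dividing through by 164 gives the monic gcd x^2 - 5x + 29.
Cancel x^2 - 5x + 29 from numerator and denominator to get the reduced form.

(-164 + 16x - 4x^2)/(-12 + 3x)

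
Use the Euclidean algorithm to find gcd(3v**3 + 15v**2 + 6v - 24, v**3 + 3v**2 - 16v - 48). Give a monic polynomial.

Apply the Euclidean algorithm:
  3v**3 + 15v**2 + 6v - 24 = (3)(v**3 + 3v**2 - 16v - 48) + (6v**2 + 54v + 120)
  v**3 + 3v**2 - 16v - 48 = ((1/6)v - 1)(6v**2 + 54v + 120) + (18v + 72)
  6v**2 + 54v + 120 = ((1/3)v + 5/3)(18v + 72) + (0)
Last nonzero remainder: 18v + 72. Dividing through by 18 gives the monic gcd v + 4.

v + 4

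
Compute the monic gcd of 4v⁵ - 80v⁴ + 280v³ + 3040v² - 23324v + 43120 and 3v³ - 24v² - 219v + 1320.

v² - 16v + 55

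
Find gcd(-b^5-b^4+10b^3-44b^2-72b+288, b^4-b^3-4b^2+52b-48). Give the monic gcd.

b^3-4b+48

Apply the Euclidean algorithm:
  -b^5-b^4+10b^3-44b^2-72b+288 = (-b-2)(b^4-b^3-4b^2+52b-48) + (4b^3-16b+192)
  b^4-b^3-4b^2+52b-48 = ((1/4)b-1/4)(4b^3-16b+192) + (0)
Last nonzero remainder: 4b^3-16b+192. Dividing through by 4 gives the monic gcd b^3-4b+48.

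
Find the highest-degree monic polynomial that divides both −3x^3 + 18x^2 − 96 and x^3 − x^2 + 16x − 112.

x − 4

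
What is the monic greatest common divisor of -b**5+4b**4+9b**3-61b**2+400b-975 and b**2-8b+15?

b**2-8b+15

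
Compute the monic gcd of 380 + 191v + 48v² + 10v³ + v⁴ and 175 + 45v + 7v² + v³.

Apply the Euclidean algorithm:
  v⁴ + 10v³ + 48v² + 191v + 380 = (v + 3)(v³ + 7v² + 45v + 175) + (-18v² - 119v - 145)
  v³ + 7v² + 45v + 175 = (-(1/18)v - 7/324)(-18v² - 119v - 145) + ((11137/324)v + 55685/324)
  -18v² - 119v - 145 = (-(5832/11137)v - 9396/11137)((11137/324)v + 55685/324) + (0)
Last nonzero remainder: (11137/324)v + 55685/324. Dividing through by 11137/324 gives the monic gcd v + 5.

5 + v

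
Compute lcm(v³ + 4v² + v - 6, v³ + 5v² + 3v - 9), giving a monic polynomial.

v⁴ + 7v³ + 13v² - 3v - 18

Apply the Euclidean algorithm:
  v³ + 4v² + v - 6 = (v³ + 5v² + 3v - 9) + (-v² - 2v + 3)
  v³ + 5v² + 3v - 9 = (-v - 3)(-v² - 2v + 3) + (0)
Last nonzero remainder: -v² - 2v + 3. Dividing through by -1 gives the monic gcd v² + 2v - 3.
Then lcm(f, g) = f·g / gcd(f, g); expanding and making the result monic gives the answer.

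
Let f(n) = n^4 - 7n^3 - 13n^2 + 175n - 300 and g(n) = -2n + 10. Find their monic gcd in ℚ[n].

Apply the Euclidean algorithm:
  n^4 - 7n^3 - 13n^2 + 175n - 300 = (-(1/2)n^3 + n^2 + (23/2)n - 30)(-2n + 10) + (0)
Last nonzero remainder: -2n + 10. Dividing through by -2 gives the monic gcd n - 5.

n - 5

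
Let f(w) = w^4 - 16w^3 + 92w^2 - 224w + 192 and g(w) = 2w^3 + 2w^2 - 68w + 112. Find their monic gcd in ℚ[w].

Apply the Euclidean algorithm:
  w^4 - 16w^3 + 92w^2 - 224w + 192 = ((1/2)w - 17/2)(2w^3 + 2w^2 - 68w + 112) + (143w^2 - 858w + 1144)
  2w^3 + 2w^2 - 68w + 112 = ((2/143)w + 14/143)(143w^2 - 858w + 1144) + (0)
Last nonzero remainder: 143w^2 - 858w + 1144. Dividing through by 143 gives the monic gcd w^2 - 6w + 8.

w^2 - 6w + 8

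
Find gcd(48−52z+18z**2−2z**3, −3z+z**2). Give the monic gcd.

Euclidean algorithm in ℚ[z]:
  −2z**3+18z**2−52z+48 = (−2z+12)(z**2−3z) + (−16z+48)
  z**2−3z = (−(1/16)z)(−16z+48) + (0)
Last nonzero remainder: −16z+48. Dividing through by −16 gives the monic gcd z−3.

−3+z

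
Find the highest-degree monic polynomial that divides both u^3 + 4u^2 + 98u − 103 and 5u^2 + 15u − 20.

u − 1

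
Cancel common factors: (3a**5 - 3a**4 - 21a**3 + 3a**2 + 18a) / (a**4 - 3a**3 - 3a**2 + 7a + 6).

(3a**3 + 3a**2 - 6a)/(a**2 - a - 2)

Repeated division with remainder:
  3a**5 - 3a**4 - 21a**3 + 3a**2 + 18a = (3a + 6)(a**4 - 3a**3 - 3a**2 + 7a + 6) + (6a**3 - 42a - 36)
  a**4 - 3a**3 - 3a**2 + 7a + 6 = ((1/6)a - 1/2)(6a**3 - 42a - 36) + (4a**2 - 8a - 12)
  6a**3 - 42a - 36 = ((3/2)a + 3)(4a**2 - 8a - 12) + (0)
Last nonzero remainder: 4a**2 - 8a - 12. Dividing through by 4 gives the monic gcd a**2 - 2a - 3.
Cancel a**2 - 2a - 3 from numerator and denominator to get the reduced form.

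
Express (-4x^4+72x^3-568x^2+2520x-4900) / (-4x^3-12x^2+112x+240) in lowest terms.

By polynomial division,
  -4x^4+72x^3-568x^2+2520x-4900 = (x-21)(-4x^3-12x^2+112x+240) + (-932x^2+4632x+140)
  -4x^3-12x^2+112x+240 = ((1/233)x+1857/54289)(-932x^2+4632x+140) + (-(2553876/54289)x+12769380/54289)
  -932x^2+4632x+140 = ((12649337/638469)x+380023/638469)(-(2553876/54289)x+12769380/54289) + (0)
Last nonzero remainder: -(2553876/54289)x+12769380/54289. Dividing through by -2553876/54289 gives the monic gcd x-5.
Cancel x-5 from numerator and denominator to get the reduced form.

(x^3-13x^2+77x-245)/(x^2+8x+12)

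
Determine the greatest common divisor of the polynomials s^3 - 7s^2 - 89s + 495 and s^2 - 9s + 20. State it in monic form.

s - 5

Apply the Euclidean algorithm:
  s^3 - 7s^2 - 89s + 495 = (s + 2)(s^2 - 9s + 20) + (-91s + 455)
  s^2 - 9s + 20 = (-(1/91)s + 4/91)(-91s + 455) + (0)
Last nonzero remainder: -91s + 455. Dividing through by -91 gives the monic gcd s - 5.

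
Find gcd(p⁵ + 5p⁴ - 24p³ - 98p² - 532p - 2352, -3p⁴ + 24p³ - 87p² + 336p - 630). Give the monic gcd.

p² + 14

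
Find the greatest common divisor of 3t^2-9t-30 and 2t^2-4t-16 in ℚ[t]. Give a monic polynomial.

t+2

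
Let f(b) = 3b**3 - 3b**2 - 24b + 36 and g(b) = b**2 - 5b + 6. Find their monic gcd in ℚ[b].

Euclidean algorithm in ℚ[b]:
  3b**3 - 3b**2 - 24b + 36 = (3b + 12)(b**2 - 5b + 6) + (18b - 36)
  b**2 - 5b + 6 = ((1/18)b - 1/6)(18b - 36) + (0)
Last nonzero remainder: 18b - 36. Dividing through by 18 gives the monic gcd b - 2.

b - 2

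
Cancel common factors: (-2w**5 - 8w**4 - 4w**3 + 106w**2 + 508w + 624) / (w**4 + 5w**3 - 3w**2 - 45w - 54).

Apply the Euclidean algorithm:
  -2w**5 - 8w**4 - 4w**3 + 106w**2 + 508w + 624 = (-2w + 2)(w**4 + 5w**3 - 3w**2 - 45w - 54) + (-20w**3 + 22w**2 + 490w + 732)
  w**4 + 5w**3 - 3w**2 - 45w - 54 = (-(1/20)w - 61/200)(-20w**3 + 22w**2 + 490w + 732) + ((2821/100)w**2 + (2821/20)w + 8463/50)
  -20w**3 + 22w**2 + 490w + 732 = (-(2000/2821)w + 12200/2821)((2821/100)w**2 + (2821/20)w + 8463/50) + (0)
Last nonzero remainder: (2821/100)w**2 + (2821/20)w + 8463/50. Dividing through by 2821/100 gives the monic gcd w**2 + 5w + 6.
Cancel w**2 + 5w + 6 from numerator and denominator to get the reduced form.

(-2w**3 + 2w**2 - 2w + 104)/(w**2 - 9)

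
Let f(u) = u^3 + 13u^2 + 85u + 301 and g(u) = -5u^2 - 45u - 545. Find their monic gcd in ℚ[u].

Euclidean algorithm in ℚ[u]:
  u^3 + 13u^2 + 85u + 301 = (-(1/5)u - 4/5)(-5u^2 - 45u - 545) + (-60u - 135)
  -5u^2 - 45u - 545 = ((1/12)u + 9/16)(-60u - 135) + (-7505/16)
  -60u - 135 = ((192/1501)u + 432/1501)(-7505/16) + (0)
The last nonzero remainder is the constant -7505/16, so the polynomials are coprime and gcd = 1.

1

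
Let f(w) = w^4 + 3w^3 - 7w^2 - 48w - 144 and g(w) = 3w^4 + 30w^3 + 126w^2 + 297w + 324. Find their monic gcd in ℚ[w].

w^3 + 7w^2 + 21w + 36

Apply the Euclidean algorithm:
  w^4 + 3w^3 - 7w^2 - 48w - 144 = (1/3)(3w^4 + 30w^3 + 126w^2 + 297w + 324) + (-7w^3 - 49w^2 - 147w - 252)
  3w^4 + 30w^3 + 126w^2 + 297w + 324 = (-(3/7)w - 9/7)(-7w^3 - 49w^2 - 147w - 252) + (0)
Last nonzero remainder: -7w^3 - 49w^2 - 147w - 252. Dividing through by -7 gives the monic gcd w^3 + 7w^2 + 21w + 36.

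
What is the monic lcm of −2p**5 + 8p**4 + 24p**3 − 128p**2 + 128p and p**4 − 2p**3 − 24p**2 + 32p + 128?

Apply the Euclidean algorithm:
  −2p**5 + 8p**4 + 24p**3 − 128p**2 + 128p = (−2p + 4)(p**4 − 2p**3 − 24p**2 + 32p + 128) + (−16p**3 + 32p**2 + 256p − 512)
  p**4 − 2p**3 − 24p**2 + 32p + 128 = (−(1/16)p)(−16p**3 + 32p**2 + 256p − 512) + (−8p**2 + 128)
  −16p**3 + 32p**2 + 256p − 512 = (2p − 4)(−8p**2 + 128) + (0)
Last nonzero remainder: −8p**2 + 128. Dividing through by −8 gives the monic gcd p**2 − 16.
Then lcm(f, g) = f·g / gcd(f, g); expanding and making the result monic gives the answer.

p**7 − 6p**6 − 12p**5 + 120p**4 − 96p**3 − 384p**2 + 512p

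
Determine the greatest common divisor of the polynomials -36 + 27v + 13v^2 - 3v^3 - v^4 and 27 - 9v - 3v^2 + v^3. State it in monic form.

Repeated division with remainder:
  -v^4 - 3v^3 + 13v^2 + 27v - 36 = (-v - 6)(v^3 - 3v^2 - 9v + 27) + (-14v^2 + 126)
  v^3 - 3v^2 - 9v + 27 = (-(1/14)v + 3/14)(-14v^2 + 126) + (0)
Last nonzero remainder: -14v^2 + 126. Dividing through by -14 gives the monic gcd v^2 - 9.

-9 + v^2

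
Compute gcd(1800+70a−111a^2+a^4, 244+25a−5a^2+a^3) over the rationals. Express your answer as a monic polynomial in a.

By polynomial division,
  a^4−111a^2+70a+1800 = (a+5)(a^3−5a^2+25a+244) + (−111a^2−299a+580)
  a^3−5a^2+25a+244 = (−(1/111)a+854/12321)(−111a^2−299a+580) + ((627751/12321)a+2511004/12321)
  −111a^2−299a+580 = (−(1367631/627751)a+1786545/627751)((627751/12321)a+2511004/12321) + (0)
Last nonzero remainder: (627751/12321)a+2511004/12321. Dividing through by 627751/12321 gives the monic gcd a+4.

4+a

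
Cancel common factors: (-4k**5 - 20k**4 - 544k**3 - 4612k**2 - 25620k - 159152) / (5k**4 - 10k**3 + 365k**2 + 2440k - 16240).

Apply the Euclidean algorithm:
  -4k**5 - 20k**4 - 544k**3 - 4612k**2 - 25620k - 159152 = (-(4/5)k - 28/5)(5k**4 - 10k**3 + 365k**2 + 2440k - 16240) + (-308k**3 - 616k**2 - 24948k - 250096)
  5k**4 - 10k**3 + 365k**2 + 2440k - 16240 = (-(5/308)k + 5/77)(-308k**3 - 616k**2 - 24948k - 250096) + (0)
Last nonzero remainder: -308k**3 - 616k**2 - 24948k - 250096. Dividing through by -308 gives the monic gcd k**3 + 2k**2 + 81k + 812.
Cancel k**3 + 2k**2 + 81k + 812 from numerator and denominator to get the reduced form.

(-4k**2 - 12k - 196)/(5k - 20)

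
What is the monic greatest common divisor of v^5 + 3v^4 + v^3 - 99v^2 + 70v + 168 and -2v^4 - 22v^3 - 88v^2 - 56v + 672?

v^3 + 5v^2 + 14v - 56

Apply the Euclidean algorithm:
  v^5 + 3v^4 + v^3 - 99v^2 + 70v + 168 = (-(1/2)v + 4)(-2v^4 - 22v^3 - 88v^2 - 56v + 672) + (45v^3 + 225v^2 + 630v - 2520)
  -2v^4 - 22v^3 - 88v^2 - 56v + 672 = (-(2/45)v - 4/15)(45v^3 + 225v^2 + 630v - 2520) + (0)
Last nonzero remainder: 45v^3 + 225v^2 + 630v - 2520. Dividing through by 45 gives the monic gcd v^3 + 5v^2 + 14v - 56.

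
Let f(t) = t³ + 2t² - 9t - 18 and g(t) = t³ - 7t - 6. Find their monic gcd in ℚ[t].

By polynomial division,
  t³ + 2t² - 9t - 18 = (t³ - 7t - 6) + (2t² - 2t - 12)
  t³ - 7t - 6 = ((1/2)t + 1/2)(2t² - 2t - 12) + (0)
Last nonzero remainder: 2t² - 2t - 12. Dividing through by 2 gives the monic gcd t² - t - 6.

t² - t - 6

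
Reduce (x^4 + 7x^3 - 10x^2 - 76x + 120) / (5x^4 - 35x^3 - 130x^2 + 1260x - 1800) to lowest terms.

(x^2 + 3x - 10)/(5x^2 - 55x + 150)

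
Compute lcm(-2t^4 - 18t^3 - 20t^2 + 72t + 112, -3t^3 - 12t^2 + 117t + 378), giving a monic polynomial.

t^6 + 6t^5 - 35t^4 - 228t^3 - 128t^2 + 816t + 1008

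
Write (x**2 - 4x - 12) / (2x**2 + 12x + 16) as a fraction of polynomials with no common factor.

Apply the Euclidean algorithm:
  x**2 - 4x - 12 = (1/2)(2x**2 + 12x + 16) + (-10x - 20)
  2x**2 + 12x + 16 = (-(1/5)x - 4/5)(-10x - 20) + (0)
Last nonzero remainder: -10x - 20. Dividing through by -10 gives the monic gcd x + 2.
Cancel x + 2 from numerator and denominator to get the reduced form.

(x - 6)/(2x + 8)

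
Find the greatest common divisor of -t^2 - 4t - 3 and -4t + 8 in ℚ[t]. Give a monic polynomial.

1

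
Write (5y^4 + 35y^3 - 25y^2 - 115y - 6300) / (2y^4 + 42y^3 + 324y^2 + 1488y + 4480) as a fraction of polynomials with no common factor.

(5y^2 + 20y - 225)/(2y^2 + 36y + 160)

By polynomial division,
  5y^4 + 35y^3 - 25y^2 - 115y - 6300 = (5/2)(2y^4 + 42y^3 + 324y^2 + 1488y + 4480) + (-70y^3 - 835y^2 - 3835y - 17500)
  2y^4 + 42y^3 + 324y^2 + 1488y + 4480 = (-(1/35)y - 127/490)(-70y^3 - 835y^2 - 3835y - 17500) + (-(195/98)y^2 - (585/98)y - 390/7)
  -70y^3 - 835y^2 - 3835y - 17500 = ((1372/39)y + 12250/39)(-(195/98)y^2 - (585/98)y - 390/7) + (0)
Last nonzero remainder: -(195/98)y^2 - (585/98)y - 390/7. Dividing through by -195/98 gives the monic gcd y^2 + 3y + 28.
Cancel y^2 + 3y + 28 from numerator and denominator to get the reduced form.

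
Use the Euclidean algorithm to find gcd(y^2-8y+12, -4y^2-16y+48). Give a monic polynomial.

By polynomial division,
  y^2-8y+12 = (-1/4)(-4y^2-16y+48) + (-12y+24)
  -4y^2-16y+48 = ((1/3)y+2)(-12y+24) + (0)
Last nonzero remainder: -12y+24. Dividing through by -12 gives the monic gcd y-2.

y-2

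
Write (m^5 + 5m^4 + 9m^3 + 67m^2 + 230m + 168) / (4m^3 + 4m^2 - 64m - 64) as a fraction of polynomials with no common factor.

By polynomial division,
  m^5 + 5m^4 + 9m^3 + 67m^2 + 230m + 168 = ((1/4)m^2 + m + 21/4)(4m^3 + 4m^2 - 64m - 64) + (126m^2 + 630m + 504)
  4m^3 + 4m^2 - 64m - 64 = ((2/63)m - 8/63)(126m^2 + 630m + 504) + (0)
Last nonzero remainder: 126m^2 + 630m + 504. Dividing through by 126 gives the monic gcd m^2 + 5m + 4.
Cancel m^2 + 5m + 4 from numerator and denominator to get the reduced form.

(m^3 + 5m + 42)/(4m - 16)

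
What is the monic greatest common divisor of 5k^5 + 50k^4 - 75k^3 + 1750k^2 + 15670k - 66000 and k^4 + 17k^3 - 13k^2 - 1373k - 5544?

k^2 + 19k + 88

Euclidean algorithm in ℚ[k]:
  5k^5 + 50k^4 - 75k^3 + 1750k^2 + 15670k - 66000 = (5k - 35)(k^4 + 17k^3 - 13k^2 - 1373k - 5544) + (585k^3 + 8160k^2 - 4665k - 260040)
  k^4 + 17k^3 - 13k^2 - 1373k - 5544 = ((1/585)k + 119/22815)(585k^3 + 8160k^2 - 4665k - 260040) + (-(72380/1521)k^2 - (1375220/1521)k - 6369440/1521)
  585k^3 + 8160k^2 - 4665k - 260040 = (-(177957/14476)k + 898911/14476)(-(72380/1521)k^2 - (1375220/1521)k - 6369440/1521) + (0)
Last nonzero remainder: -(72380/1521)k^2 - (1375220/1521)k - 6369440/1521. Dividing through by -72380/1521 gives the monic gcd k^2 + 19k + 88.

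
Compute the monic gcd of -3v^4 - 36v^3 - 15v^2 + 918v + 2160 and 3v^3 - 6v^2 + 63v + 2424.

Repeated division with remainder:
  -3v^4 - 36v^3 - 15v^2 + 918v + 2160 = (-v - 14)(3v^3 - 6v^2 + 63v + 2424) + (-36v^2 + 4224v + 36096)
  3v^3 - 6v^2 + 63v + 2424 = (-(1/12)v - 173/18)(-36v^2 + 4224v + 36096) + ((131005/3)v + 1048040/3)
  -36v^2 + 4224v + 36096 = (-(108/131005)v + 13536/131005)((131005/3)v + 1048040/3) + (0)
Last nonzero remainder: (131005/3)v + 1048040/3. Dividing through by 131005/3 gives the monic gcd v + 8.

v + 8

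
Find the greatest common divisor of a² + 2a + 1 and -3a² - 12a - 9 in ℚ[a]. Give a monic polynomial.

Repeated division with remainder:
  a² + 2a + 1 = (-1/3)(-3a² - 12a - 9) + (-2a - 2)
  -3a² - 12a - 9 = ((3/2)a + 9/2)(-2a - 2) + (0)
Last nonzero remainder: -2a - 2. Dividing through by -2 gives the monic gcd a + 1.

a + 1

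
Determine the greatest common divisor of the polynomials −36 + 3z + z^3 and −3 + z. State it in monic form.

Repeated division with remainder:
  z^3 + 3z − 36 = (z^2 + 3z + 12)(z − 3) + (0)
The last nonzero remainder z − 3 is already monic.

−3 + z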